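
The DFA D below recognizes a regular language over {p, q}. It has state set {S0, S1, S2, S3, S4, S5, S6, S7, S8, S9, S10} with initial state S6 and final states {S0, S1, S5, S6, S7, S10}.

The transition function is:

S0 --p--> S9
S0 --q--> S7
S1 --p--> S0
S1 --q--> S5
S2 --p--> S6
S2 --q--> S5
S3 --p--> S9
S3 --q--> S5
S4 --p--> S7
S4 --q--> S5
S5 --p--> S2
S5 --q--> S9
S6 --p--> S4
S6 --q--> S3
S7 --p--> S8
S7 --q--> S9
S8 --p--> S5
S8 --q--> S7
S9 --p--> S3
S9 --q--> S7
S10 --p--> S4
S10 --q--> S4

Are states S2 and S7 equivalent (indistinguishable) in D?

States {S0,S1,S10} cannot be reached from the start state, so discard them.
P0 = {S5,S6,S7} | {S2,S3,S4,S8,S9}.
Refine {S2,S3,S4,S8,S9} on symbol p: members go to different blocks, giving {S2,S4,S8} and {S3,S9}.
The partition is now stable with 3 blocks: {S5,S6,S7} | {S2,S4,S8} | {S3,S9}.
S2 and S7 end up in different blocks, so they are distinguishable. For instance, the string 'ε' is accepted from only S7.

No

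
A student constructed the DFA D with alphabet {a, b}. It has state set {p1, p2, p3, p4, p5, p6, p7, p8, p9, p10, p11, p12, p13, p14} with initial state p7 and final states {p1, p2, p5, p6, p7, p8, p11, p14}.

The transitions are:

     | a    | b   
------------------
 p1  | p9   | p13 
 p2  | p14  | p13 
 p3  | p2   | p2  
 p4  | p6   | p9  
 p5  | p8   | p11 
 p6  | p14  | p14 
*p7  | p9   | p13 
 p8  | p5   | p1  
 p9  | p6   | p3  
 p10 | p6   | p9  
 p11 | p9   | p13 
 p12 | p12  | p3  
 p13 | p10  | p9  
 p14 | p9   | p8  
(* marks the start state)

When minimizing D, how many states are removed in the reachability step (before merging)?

No path from p7 leads to p4, p12; the other 12 states are all reachable.

2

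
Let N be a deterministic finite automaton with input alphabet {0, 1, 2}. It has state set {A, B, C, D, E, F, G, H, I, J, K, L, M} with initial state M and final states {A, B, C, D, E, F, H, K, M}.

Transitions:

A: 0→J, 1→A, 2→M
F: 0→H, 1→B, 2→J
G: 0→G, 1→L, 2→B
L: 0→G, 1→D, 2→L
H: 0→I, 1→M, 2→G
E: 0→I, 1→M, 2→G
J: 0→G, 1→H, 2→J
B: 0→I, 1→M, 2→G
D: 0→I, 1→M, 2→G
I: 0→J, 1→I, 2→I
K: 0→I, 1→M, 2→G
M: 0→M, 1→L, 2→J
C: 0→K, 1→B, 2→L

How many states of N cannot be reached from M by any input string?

No path from M leads to A, C, E, F, K; the other 8 states are all reachable.

5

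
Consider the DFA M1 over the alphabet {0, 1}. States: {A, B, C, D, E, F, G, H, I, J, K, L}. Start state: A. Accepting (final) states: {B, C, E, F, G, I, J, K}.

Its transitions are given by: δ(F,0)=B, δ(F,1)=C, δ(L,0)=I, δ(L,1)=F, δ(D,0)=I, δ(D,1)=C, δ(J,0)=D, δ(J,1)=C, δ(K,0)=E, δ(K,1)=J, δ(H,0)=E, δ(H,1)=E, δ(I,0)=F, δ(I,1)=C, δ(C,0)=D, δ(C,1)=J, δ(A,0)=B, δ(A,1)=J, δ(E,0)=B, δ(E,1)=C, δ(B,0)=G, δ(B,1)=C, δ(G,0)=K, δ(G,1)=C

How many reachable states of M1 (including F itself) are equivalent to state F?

States {H,L} cannot be reached from the start state, so discard them.
Initial partition by acceptance: {B,C,E,F,G,I,J,K} | {A,D}.
On input 0, block {B,C,E,F,G,I,J,K} splits into {B,E,F,G,I,K} and {C,J}.
Stable partition: {B,E,F,G,I,K} | {A,D} | {C,J} — 3 equivalence classes.
The equivalence class containing F is {B,E,F,G,I,K}, of size 6.

6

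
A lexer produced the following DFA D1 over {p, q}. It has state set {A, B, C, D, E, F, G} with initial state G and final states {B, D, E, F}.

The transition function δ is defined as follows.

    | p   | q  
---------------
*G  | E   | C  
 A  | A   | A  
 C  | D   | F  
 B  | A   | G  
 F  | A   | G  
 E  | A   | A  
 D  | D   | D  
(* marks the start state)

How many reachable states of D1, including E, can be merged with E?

1

States {B} cannot be reached from the start state, so discard them.
P0 = {D,E,F} | {A,C,G}.
Refine {D,E,F} on symbol p: members go to different blocks, giving {E,F} and {D}.
Refine {A,C,G} on symbol p: members go to different blocks, giving {A} and {C} and {G}.
Split {E,F} by δ(·,q) → {E} and {F}.
No further refinement is possible. Final partition (6 blocks): {E} | {A} | {D} | {C} | {G} | {F}.
State E belongs to the block {E}, which has 1 states.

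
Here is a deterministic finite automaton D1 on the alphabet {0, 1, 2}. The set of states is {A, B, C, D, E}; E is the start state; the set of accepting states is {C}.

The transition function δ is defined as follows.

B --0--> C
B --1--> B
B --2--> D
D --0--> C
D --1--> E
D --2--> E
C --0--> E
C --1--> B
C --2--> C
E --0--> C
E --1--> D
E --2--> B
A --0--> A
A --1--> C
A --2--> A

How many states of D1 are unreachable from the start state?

1

Starting at E and following transitions, the reachable set is {B, C, D, E}. That leaves A unreachable — 1 in total.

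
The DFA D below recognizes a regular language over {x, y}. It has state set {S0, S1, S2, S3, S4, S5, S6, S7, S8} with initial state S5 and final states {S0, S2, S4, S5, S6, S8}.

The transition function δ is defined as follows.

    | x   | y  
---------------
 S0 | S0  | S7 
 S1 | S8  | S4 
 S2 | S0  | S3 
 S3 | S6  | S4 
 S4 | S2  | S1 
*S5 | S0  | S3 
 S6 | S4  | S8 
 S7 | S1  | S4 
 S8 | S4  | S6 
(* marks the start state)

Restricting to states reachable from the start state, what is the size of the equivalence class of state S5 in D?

2

Every state is reachable, so we keep all 9.
Start with accepting vs non-accepting: {S0,S2,S4,S5,S6,S8} | {S1,S3,S7}.
Split {S0,S2,S4,S5,S6,S8} by δ(·,y) → {S0,S2,S4,S5} and {S6,S8}.
Split {S1,S3,S7} by δ(·,x) → {S1,S3} and {S7}.
Refine {S0,S2,S4,S5} on symbol y: members go to different blocks, giving {S2,S4,S5} and {S0}.
On input x, block {S2,S4,S5} splits into {S2,S5} and {S4}.
No further refinement is possible. Final partition (6 blocks): {S2,S5} | {S1,S3} | {S6,S8} | {S7} | {S0} | {S4}.
State S5 belongs to the block {S2,S5}, which has 2 states.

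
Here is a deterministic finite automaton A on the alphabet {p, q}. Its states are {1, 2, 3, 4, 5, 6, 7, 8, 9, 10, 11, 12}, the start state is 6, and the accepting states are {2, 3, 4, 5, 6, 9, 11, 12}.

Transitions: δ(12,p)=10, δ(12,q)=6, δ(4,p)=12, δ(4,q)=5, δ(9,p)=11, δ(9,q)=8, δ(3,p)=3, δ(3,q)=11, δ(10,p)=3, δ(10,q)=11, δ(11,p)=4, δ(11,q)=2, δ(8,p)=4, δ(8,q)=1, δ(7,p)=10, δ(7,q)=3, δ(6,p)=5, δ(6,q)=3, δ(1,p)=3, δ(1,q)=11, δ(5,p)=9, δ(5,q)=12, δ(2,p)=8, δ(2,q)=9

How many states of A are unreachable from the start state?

1

No path from 6 leads to 7; the other 11 states are all reachable.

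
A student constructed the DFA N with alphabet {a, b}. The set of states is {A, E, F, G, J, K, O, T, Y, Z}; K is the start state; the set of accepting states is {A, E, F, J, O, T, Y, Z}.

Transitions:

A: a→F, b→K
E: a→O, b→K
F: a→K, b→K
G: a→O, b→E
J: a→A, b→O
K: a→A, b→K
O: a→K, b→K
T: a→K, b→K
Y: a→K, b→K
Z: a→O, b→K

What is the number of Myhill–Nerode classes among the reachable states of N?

States {E,G,J,O,T,Y,Z} cannot be reached from the start state, so discard them.
Start with accepting vs non-accepting: {A,F} | {K}.
Refine {A,F} on symbol a: members go to different blocks, giving {F} and {A}.
The partition is now stable with 3 blocks: {F} | {K} | {A}.

3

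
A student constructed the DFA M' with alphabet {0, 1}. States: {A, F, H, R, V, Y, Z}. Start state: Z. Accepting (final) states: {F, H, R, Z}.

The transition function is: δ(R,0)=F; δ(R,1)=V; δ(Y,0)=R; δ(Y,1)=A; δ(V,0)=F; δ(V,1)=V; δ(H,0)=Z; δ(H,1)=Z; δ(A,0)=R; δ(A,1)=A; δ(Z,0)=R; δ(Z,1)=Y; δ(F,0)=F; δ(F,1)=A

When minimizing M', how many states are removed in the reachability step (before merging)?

BFS from Z reaches {A, F, R, V, Y, Z}; the 1 state(s) H are never visited.

1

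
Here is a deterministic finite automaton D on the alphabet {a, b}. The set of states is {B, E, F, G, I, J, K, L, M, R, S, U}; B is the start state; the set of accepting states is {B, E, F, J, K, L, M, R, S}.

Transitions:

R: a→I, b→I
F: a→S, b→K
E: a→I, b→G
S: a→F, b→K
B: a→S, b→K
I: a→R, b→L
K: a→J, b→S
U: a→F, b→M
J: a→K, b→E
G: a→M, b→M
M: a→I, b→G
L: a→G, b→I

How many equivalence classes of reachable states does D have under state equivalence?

States {U} cannot be reached from the start state, so discard them.
Start with accepting vs non-accepting: {B,E,F,J,K,L,M,R,S} | {G,I}.
Split {B,E,F,J,K,L,M,R,S} by δ(·,a) → {B,F,J,K,S} and {E,L,M,R}.
Split {B,F,J,K,S} by δ(·,b) → {B,F,K,S} and {J}.
Refine {B,F,K,S} on symbol a: members go to different blocks, giving {B,F,S} and {K}.
No further refinement is possible. Final partition (5 blocks): {B,F,S} | {G,I} | {E,L,M,R} | {J} | {K}.

5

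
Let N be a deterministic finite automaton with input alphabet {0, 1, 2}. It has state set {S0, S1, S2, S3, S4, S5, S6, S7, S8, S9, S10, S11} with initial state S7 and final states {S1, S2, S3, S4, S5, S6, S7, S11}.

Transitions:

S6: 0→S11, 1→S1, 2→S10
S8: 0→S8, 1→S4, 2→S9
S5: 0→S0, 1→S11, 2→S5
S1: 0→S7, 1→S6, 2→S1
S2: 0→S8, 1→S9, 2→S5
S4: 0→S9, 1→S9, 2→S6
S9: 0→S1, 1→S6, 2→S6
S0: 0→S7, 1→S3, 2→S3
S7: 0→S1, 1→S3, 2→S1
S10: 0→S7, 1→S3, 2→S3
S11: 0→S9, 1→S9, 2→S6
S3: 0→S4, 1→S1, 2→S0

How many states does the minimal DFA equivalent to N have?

States {S2,S5,S8} cannot be reached from the start state, so discard them.
Initial partition by acceptance: {S1,S3,S4,S6,S7,S11} | {S0,S9,S10}.
On input 0, block {S1,S3,S4,S6,S7,S11} splits into {S1,S3,S6,S7} and {S4,S11}.
Split {S1,S3,S6,S7} by δ(·,0) → {S1,S7} and {S3,S6}.
No further refinement is possible. Final partition (4 blocks): {S1,S7} | {S0,S9,S10} | {S4,S11} | {S3,S6}.

4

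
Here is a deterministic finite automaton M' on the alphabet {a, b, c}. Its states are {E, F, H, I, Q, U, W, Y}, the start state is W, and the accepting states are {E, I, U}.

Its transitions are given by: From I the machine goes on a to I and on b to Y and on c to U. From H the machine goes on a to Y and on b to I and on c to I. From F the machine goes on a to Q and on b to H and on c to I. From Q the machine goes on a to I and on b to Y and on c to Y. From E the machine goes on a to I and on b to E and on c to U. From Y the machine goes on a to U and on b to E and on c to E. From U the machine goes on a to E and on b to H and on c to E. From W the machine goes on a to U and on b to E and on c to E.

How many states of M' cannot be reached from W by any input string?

2

No path from W leads to F, Q; the other 6 states are all reachable.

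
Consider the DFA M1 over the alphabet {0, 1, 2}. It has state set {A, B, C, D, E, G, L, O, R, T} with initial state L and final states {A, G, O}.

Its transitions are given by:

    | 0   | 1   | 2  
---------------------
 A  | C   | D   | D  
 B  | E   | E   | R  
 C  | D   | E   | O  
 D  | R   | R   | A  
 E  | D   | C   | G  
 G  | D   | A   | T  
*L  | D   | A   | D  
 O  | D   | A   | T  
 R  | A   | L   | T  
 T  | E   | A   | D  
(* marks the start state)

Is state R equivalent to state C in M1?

States {B} cannot be reached from the start state, so discard them.
Initial partition by acceptance: {A,G,O} | {C,D,E,L,R,T}.
Split {A,G,O} by δ(·,1) → {G,O} and {A}.
Split {C,D,E,L,R,T} by δ(·,0) → {C,D,E,L,T} and {R}.
Split {C,D,E,L,T} by δ(·,0) → {C,E,L,T} and {D}.
Refine {C,E,L,T} on symbol 0: members go to different blocks, giving {C,E,L} and {T}.
Refine {C,E,L} on symbol 1: members go to different blocks, giving {C,E} and {L}.
The partition is now stable with 7 blocks: {G,O} | {C,E} | {A} | {R} | {D} | {T} | {L}.
R and C end up in different blocks, so they are distinguishable. For instance, the string '0' is accepted from only R.

No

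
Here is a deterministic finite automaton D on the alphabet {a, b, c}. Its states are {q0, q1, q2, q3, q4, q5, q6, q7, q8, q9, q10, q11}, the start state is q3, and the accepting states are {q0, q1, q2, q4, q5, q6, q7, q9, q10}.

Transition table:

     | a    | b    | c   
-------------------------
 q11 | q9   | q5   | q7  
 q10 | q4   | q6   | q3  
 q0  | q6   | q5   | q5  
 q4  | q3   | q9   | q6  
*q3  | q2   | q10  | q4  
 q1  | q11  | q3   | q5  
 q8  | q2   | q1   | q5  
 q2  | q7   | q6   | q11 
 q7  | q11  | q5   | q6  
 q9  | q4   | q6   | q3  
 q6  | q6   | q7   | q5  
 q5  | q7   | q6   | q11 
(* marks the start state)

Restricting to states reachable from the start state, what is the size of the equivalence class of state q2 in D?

First remove the unreachable states {q0,q1,q8}; 9 states remain.
Start with accepting vs non-accepting: {q2,q4,q5,q6,q7,q9,q10} | {q3,q11}.
Refine {q2,q4,q5,q6,q7,q9,q10} on symbol a: members go to different blocks, giving {q2,q5,q6,q9,q10} and {q4,q7}.
Split {q2,q5,q6,q9,q10} by δ(·,a) → {q2,q5,q9,q10} and {q6}.
No further refinement is possible. Final partition (4 blocks): {q2,q5,q9,q10} | {q3,q11} | {q4,q7} | {q6}.
The equivalence class containing q2 is {q2,q5,q9,q10}, of size 4.

4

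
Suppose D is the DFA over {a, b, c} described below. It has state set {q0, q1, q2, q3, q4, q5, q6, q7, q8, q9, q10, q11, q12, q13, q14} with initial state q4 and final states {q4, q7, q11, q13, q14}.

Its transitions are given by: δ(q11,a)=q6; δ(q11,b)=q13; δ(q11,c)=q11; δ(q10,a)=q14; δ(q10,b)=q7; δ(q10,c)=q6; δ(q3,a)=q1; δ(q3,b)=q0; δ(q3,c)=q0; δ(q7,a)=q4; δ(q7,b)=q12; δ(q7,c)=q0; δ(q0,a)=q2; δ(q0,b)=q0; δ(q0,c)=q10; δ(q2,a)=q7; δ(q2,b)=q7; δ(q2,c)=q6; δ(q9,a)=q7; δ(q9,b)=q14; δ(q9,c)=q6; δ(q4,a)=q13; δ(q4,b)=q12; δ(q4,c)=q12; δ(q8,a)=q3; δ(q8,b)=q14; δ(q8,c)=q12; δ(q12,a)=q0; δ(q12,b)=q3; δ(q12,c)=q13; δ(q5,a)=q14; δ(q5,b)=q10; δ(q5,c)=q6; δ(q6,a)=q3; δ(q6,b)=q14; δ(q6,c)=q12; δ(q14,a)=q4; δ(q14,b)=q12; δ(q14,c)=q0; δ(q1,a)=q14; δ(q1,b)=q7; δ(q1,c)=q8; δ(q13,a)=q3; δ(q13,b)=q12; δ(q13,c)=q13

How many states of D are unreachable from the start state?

3

No path from q4 leads to q5, q9, q11; the other 12 states are all reachable.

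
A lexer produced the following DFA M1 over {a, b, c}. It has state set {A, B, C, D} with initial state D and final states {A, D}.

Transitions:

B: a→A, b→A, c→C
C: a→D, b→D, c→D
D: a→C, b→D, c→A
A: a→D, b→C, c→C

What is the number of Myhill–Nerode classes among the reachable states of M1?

3

States {B} cannot be reached from the start state, so discard them.
Start with accepting vs non-accepting: {A,D} | {C}.
Refine {A,D} on symbol a: members go to different blocks, giving {A} and {D}.
The partition is now stable with 3 blocks: {A} | {C} | {D}.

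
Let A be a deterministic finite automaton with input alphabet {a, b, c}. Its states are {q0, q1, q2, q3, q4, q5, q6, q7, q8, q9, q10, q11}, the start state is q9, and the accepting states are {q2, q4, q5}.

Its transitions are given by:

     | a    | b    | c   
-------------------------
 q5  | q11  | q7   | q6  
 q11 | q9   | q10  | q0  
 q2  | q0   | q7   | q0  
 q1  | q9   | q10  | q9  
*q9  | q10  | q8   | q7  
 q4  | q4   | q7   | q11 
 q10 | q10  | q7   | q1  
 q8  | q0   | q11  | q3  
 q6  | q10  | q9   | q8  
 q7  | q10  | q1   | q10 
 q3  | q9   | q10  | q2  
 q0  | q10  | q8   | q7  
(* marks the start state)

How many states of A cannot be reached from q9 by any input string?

BFS from q9 reaches {q0, q1, q2, q3, q7, q8, q9, q10, q11}; the 3 state(s) q4, q5, q6 are never visited.

3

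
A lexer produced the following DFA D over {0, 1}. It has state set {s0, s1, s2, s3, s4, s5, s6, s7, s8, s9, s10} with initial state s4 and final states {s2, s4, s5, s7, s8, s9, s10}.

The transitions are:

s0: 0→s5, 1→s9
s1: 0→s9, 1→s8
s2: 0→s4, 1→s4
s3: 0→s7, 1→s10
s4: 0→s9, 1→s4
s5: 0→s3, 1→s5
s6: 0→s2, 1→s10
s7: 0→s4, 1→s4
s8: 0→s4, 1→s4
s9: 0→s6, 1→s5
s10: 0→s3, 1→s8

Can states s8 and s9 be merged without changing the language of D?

No

Reachable states from the start: {s2,s3,s4,s5,s6,s7,s8,s9,s10}. Unreachable: {s0,s1} — drop them.
P0 = {s2,s4,s5,s7,s8,s9,s10} | {s3,s6}.
Refine {s2,s4,s5,s7,s8,s9,s10} on symbol 0: members go to different blocks, giving {s2,s4,s7,s8} and {s5,s9,s10}.
Refine {s2,s4,s7,s8} on symbol 0: members go to different blocks, giving {s2,s7,s8} and {s4}.
Refine {s5,s9,s10} on symbol 1: members go to different blocks, giving {s5,s9} and {s10}.
The partition is now stable with 5 blocks: {s2,s7,s8} | {s3,s6} | {s5,s9} | {s4} | {s10}.
s8 and s9 end up in different blocks, so they are distinguishable. For instance, the string '0' is accepted from only s8.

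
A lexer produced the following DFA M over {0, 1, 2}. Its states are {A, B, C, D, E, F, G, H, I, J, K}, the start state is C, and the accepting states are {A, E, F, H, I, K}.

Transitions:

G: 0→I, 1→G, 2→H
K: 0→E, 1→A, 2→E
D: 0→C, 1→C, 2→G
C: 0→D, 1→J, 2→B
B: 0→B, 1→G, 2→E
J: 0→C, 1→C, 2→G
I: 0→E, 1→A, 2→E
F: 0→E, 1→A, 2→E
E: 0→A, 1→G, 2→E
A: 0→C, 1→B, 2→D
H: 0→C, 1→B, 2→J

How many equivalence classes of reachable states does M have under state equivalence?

States {F,K} cannot be reached from the start state, so discard them.
Start with accepting vs non-accepting: {A,E,H,I} | {B,C,D,G,J}.
Refine {A,E,H,I} on symbol 0: members go to different blocks, giving {A,H} and {E,I}.
Split {B,C,D,G,J} by δ(·,0) → {B,C,D,J} and {G}.
On input 1, block {B,C,D,J} splits into {C,D,J} and {B}.
Refine {C,D,J} on symbol 2: members go to different blocks, giving {D,J} and {C}.
On input 0, block {E,I} splits into {E} and {I}.
The partition is now stable with 7 blocks: {A,H} | {D,J} | {E} | {G} | {B} | {C} | {I}.

7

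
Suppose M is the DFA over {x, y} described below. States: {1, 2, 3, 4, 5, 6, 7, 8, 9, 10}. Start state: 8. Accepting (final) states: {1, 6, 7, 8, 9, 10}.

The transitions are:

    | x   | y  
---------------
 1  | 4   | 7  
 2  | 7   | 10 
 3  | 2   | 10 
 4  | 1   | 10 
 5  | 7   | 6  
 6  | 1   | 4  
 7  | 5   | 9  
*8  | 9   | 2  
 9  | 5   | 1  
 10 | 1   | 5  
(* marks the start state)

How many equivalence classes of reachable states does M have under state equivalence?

First remove the unreachable states {3}; 9 states remain.
P0 = {1,6,7,8,9,10} | {2,4,5}.
Split {1,6,7,8,9,10} by δ(·,x) → {1,7,9} and {6,8,10}.
The partition is now stable with 3 blocks: {1,7,9} | {2,4,5} | {6,8,10}.

3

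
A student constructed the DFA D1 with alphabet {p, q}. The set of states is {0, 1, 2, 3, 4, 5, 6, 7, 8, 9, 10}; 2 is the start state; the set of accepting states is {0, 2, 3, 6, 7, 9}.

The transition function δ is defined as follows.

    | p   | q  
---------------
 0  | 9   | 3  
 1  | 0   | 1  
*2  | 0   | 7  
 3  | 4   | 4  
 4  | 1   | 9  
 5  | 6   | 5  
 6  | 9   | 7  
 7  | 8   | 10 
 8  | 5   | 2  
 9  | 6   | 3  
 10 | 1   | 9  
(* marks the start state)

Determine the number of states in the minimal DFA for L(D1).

4

Every state is reachable, so we keep all 11.
Initial partition by acceptance: {0,2,3,6,7,9} | {1,4,5,8,10}.
On input p, block {0,2,3,6,7,9} splits into {0,2,6,9} and {3,7}.
Refine {1,4,5,8,10} on symbol p: members go to different blocks, giving {4,8,10} and {1,5}.
No further refinement is possible. Final partition (4 blocks): {0,2,6,9} | {4,8,10} | {3,7} | {1,5}.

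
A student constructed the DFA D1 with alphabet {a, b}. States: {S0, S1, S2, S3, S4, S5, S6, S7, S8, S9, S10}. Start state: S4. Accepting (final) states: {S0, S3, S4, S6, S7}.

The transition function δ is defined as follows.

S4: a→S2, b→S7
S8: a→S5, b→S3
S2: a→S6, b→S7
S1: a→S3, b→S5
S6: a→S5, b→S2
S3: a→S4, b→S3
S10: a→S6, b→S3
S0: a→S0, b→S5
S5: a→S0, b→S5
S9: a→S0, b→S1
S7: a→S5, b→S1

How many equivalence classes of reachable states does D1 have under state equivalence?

Reachable states from the start: {S0,S1,S2,S3,S4,S5,S6,S7}. Unreachable: {S8,S9,S10} — drop them.
Initial partition by acceptance: {S0,S3,S4,S6,S7} | {S1,S2,S5}.
On input a, block {S0,S3,S4,S6,S7} splits into {S4,S6,S7} and {S0,S3}.
Split {S4,S6,S7} by δ(·,b) → {S6,S7} and {S4}.
Refine {S1,S2,S5} on symbol a: members go to different blocks, giving {S1,S5} and {S2}.
Refine {S6,S7} on symbol b: members go to different blocks, giving {S6} and {S7}.
Split {S0,S3} by δ(·,a) → {S0} and {S3}.
Split {S1,S5} by δ(·,a) → {S1} and {S5}.
No further refinement is possible. Final partition (8 blocks): {S6} | {S1} | {S0} | {S4} | {S2} | {S7} | {S3} | {S5}.

8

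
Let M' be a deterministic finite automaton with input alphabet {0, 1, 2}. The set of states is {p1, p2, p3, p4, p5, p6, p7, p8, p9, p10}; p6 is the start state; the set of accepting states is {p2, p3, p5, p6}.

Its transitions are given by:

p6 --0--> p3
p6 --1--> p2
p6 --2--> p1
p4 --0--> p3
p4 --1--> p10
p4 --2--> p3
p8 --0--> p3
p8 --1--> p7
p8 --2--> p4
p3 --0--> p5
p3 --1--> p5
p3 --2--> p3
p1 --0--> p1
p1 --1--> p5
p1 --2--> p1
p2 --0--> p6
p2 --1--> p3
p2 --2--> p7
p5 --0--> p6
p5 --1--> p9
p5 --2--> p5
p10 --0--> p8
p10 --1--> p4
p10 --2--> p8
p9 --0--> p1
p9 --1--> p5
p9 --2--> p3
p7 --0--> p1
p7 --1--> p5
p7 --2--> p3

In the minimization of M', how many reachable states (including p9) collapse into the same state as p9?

2

States {p4,p8,p10} cannot be reached from the start state, so discard them.
Start with accepting vs non-accepting: {p2,p3,p5,p6} | {p1,p7,p9}.
Refine {p2,p3,p5,p6} on symbol 1: members go to different blocks, giving {p2,p3,p6} and {p5}.
Refine {p2,p3,p6} on symbol 0: members go to different blocks, giving {p2,p6} and {p3}.
Split {p2,p6} by δ(·,0) → {p2} and {p6}.
On input 2, block {p1,p7,p9} splits into {p7,p9} and {p1}.
No further refinement is possible. Final partition (6 blocks): {p2} | {p7,p9} | {p5} | {p3} | {p6} | {p1}.
State p9 belongs to the block {p7,p9}, which has 2 states.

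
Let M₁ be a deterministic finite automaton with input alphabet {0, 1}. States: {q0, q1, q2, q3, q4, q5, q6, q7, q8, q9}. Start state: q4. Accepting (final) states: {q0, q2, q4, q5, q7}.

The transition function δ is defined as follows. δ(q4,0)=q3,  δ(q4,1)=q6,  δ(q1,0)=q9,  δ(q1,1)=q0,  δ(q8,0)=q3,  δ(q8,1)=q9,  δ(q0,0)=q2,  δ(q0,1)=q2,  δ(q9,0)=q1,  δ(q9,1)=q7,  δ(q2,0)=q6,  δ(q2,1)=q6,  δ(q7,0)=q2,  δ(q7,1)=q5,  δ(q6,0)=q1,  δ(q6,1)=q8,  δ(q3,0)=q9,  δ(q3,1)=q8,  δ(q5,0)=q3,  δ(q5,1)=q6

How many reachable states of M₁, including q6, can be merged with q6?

2

Every state is reachable, so we keep all 10.
Initial partition by acceptance: {q0,q2,q4,q5,q7} | {q1,q3,q6,q8,q9}.
Refine {q0,q2,q4,q5,q7} on symbol 0: members go to different blocks, giving {q2,q4,q5} and {q0,q7}.
Refine {q1,q3,q6,q8,q9} on symbol 1: members go to different blocks, giving {q3,q6,q8} and {q1,q9}.
Refine {q3,q6,q8} on symbol 0: members go to different blocks, giving {q3,q6} and {q8}.
Stable partition: {q2,q4,q5} | {q3,q6} | {q0,q7} | {q1,q9} | {q8} — 5 equivalence classes.
The equivalence class containing q6 is {q3,q6}, of size 2.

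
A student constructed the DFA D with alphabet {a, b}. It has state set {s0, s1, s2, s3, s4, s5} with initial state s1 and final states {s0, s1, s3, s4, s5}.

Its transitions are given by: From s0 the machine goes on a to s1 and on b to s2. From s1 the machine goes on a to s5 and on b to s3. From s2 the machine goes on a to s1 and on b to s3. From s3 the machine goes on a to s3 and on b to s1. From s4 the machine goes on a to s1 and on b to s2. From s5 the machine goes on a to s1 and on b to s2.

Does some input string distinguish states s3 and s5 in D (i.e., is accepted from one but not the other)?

Yes

Reachable states from the start: {s1,s2,s3,s5}. Unreachable: {s0,s4} — drop them.
Initial partition by acceptance: {s1,s3,s5} | {s2}.
Refine {s1,s3,s5} on symbol b: members go to different blocks, giving {s1,s3} and {s5}.
On input a, block {s1,s3} splits into {s1} and {s3}.
No further refinement is possible. Final partition (4 blocks): {s1} | {s2} | {s5} | {s3}.
s3 and s5 end up in different blocks, so they are distinguishable. For instance, the string 'b' is accepted from only s3.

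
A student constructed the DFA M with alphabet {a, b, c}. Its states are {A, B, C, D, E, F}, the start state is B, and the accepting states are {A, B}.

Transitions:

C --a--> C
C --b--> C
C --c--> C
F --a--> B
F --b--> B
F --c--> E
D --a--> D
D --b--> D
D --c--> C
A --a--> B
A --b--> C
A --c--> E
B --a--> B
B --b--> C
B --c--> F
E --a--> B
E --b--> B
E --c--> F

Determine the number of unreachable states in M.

Starting at B and following transitions, the reachable set is {B, C, E, F}. That leaves A, D unreachable — 2 in total.

2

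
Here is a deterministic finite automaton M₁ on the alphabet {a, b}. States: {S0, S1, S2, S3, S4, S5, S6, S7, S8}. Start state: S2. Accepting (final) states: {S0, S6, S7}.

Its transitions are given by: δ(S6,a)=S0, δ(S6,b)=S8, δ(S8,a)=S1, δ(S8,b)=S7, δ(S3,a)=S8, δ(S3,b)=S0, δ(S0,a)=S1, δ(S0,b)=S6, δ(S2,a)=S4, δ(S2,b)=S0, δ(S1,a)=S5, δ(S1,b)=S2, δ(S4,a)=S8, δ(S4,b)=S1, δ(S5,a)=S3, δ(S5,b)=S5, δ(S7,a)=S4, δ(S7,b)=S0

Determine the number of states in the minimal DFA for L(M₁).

All states are reachable from the start state.
P0 = {S0,S6,S7} | {S1,S2,S3,S4,S5,S8}.
On input a, block {S0,S6,S7} splits into {S0,S7} and {S6}.
Refine {S0,S7} on symbol b: members go to different blocks, giving {S0} and {S7}.
On input b, block {S1,S2,S3,S4,S5,S8} splits into {S1,S4,S5} and {S2,S3} and {S8}.
On input a, block {S1,S4,S5} splits into {S1} and {S4} and {S5}.
Split {S2,S3} by δ(·,a) → {S2} and {S3}.
Stable partition: {S0} | {S1} | {S6} | {S7} | {S2} | {S8} | {S4} | {S5} | {S3} — 9 equivalence classes.

9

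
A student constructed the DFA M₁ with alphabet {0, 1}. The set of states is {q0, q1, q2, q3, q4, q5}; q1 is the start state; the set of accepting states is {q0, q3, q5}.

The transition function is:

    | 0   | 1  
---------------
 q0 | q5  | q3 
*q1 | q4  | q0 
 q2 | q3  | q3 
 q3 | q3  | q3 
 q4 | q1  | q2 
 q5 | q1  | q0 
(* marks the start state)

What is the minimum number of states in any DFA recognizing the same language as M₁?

6

All states are reachable from the start state.
P0 = {q0,q3,q5} | {q1,q2,q4}.
Split {q0,q3,q5} by δ(·,0) → {q0,q3} and {q5}.
Refine {q0,q3} on symbol 0: members go to different blocks, giving {q0} and {q3}.
On input 0, block {q1,q2,q4} splits into {q1,q4} and {q2}.
On input 1, block {q1,q4} splits into {q1} and {q4}.
No further refinement is possible. Final partition (6 blocks): {q0} | {q1} | {q5} | {q3} | {q2} | {q4}.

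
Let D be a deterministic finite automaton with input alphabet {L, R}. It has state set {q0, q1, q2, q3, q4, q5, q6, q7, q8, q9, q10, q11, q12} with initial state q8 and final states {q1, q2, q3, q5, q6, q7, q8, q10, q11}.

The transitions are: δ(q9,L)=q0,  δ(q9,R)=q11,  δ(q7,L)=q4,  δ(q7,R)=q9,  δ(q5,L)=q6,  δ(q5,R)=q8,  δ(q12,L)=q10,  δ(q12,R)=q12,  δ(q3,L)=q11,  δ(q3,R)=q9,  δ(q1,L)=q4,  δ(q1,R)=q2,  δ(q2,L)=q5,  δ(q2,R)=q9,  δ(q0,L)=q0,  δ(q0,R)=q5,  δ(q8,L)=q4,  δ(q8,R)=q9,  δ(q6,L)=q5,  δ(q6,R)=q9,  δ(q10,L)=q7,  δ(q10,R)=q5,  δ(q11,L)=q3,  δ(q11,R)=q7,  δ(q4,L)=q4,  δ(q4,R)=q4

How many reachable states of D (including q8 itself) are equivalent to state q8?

Reachable states from the start: {q0,q3,q4,q5,q6,q7,q8,q9,q11}. Unreachable: {q1,q2,q10,q12} — drop them.
Initial partition by acceptance: {q3,q5,q6,q7,q8,q11} | {q0,q4,q9}.
On input L, block {q3,q5,q6,q7,q8,q11} splits into {q3,q5,q6,q11} and {q7,q8}.
Split {q3,q5,q6,q11} by δ(·,R) → {q3,q6} and {q5,q11}.
Split {q0,q4,q9} by δ(·,R) → {q0,q9} and {q4}.
Stable partition: {q3,q6} | {q0,q9} | {q7,q8} | {q5,q11} | {q4} — 5 equivalence classes.
The equivalence class containing q8 is {q7,q8}, of size 2.

2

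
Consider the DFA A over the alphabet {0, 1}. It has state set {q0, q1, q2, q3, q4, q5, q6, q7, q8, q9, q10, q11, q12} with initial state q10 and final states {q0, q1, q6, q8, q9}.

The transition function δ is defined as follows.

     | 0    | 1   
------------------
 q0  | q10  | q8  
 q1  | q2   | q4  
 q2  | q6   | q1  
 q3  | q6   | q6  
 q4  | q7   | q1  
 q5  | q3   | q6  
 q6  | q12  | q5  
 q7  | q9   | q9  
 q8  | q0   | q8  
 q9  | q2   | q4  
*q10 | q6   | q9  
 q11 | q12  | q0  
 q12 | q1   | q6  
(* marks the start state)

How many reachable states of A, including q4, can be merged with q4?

2

First remove the unreachable states {q0,q8,q11}; 10 states remain.
Initial partition by acceptance: {q1,q6,q9} | {q2,q3,q4,q5,q7,q10,q12}.
On input 0, block {q2,q3,q4,q5,q7,q10,q12} splits into {q2,q3,q7,q10,q12} and {q4,q5}.
Stable partition: {q1,q6,q9} | {q2,q3,q7,q10,q12} | {q4,q5} — 3 equivalence classes.
The equivalence class containing q4 is {q4,q5}, of size 2.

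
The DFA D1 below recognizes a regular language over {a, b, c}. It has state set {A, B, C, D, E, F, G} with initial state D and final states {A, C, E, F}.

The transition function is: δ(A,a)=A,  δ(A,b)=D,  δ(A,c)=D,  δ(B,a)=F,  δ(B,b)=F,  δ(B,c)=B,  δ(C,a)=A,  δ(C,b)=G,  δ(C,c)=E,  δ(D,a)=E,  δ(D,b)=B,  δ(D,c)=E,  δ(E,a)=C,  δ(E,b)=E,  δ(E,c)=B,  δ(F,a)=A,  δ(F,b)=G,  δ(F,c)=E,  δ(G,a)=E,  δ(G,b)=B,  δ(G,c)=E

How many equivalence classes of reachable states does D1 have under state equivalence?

5

Start with accepting vs non-accepting: {A,C,E,F} | {B,D,G}.
On input b, block {A,C,E,F} splits into {A,C,F} and {E}.
Refine {A,C,F} on symbol c: members go to different blocks, giving {C,F} and {A}.
On input a, block {B,D,G} splits into {D,G} and {B}.
No further refinement is possible. Final partition (5 blocks): {C,F} | {D,G} | {E} | {A} | {B}.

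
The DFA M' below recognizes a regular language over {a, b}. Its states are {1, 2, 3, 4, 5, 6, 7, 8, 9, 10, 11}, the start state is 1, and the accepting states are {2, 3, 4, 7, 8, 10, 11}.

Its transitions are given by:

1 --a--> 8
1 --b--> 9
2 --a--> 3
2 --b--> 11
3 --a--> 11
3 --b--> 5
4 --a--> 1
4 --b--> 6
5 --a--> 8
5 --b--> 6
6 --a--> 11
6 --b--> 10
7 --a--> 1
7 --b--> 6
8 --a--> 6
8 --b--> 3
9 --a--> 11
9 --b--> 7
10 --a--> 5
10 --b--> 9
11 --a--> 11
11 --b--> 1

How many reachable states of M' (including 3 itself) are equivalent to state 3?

Reachable states from the start: {1,3,5,6,7,8,9,10,11}. Unreachable: {2,4} — drop them.
P0 = {3,7,8,10,11} | {1,5,6,9}.
Split {3,7,8,10,11} by δ(·,a) → {7,8,10} and {3,11}.
Refine {7,8,10} on symbol b: members go to different blocks, giving {7,10} and {8}.
Split {1,5,6,9} by δ(·,a) → {1,5} and {6,9}.
No further refinement is possible. Final partition (5 blocks): {7,10} | {1,5} | {3,11} | {8} | {6,9}.
State 3 belongs to the block {3,11}, which has 2 states.

2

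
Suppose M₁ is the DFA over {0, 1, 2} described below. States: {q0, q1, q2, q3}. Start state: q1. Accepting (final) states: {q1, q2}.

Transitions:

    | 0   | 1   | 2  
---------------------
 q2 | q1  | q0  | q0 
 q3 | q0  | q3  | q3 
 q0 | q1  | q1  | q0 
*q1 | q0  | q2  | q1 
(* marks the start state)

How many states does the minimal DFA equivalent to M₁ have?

3

States {q3} cannot be reached from the start state, so discard them.
Start with accepting vs non-accepting: {q1,q2} | {q0}.
Split {q1,q2} by δ(·,0) → {q1} and {q2}.
The partition is now stable with 3 blocks: {q1} | {q0} | {q2}.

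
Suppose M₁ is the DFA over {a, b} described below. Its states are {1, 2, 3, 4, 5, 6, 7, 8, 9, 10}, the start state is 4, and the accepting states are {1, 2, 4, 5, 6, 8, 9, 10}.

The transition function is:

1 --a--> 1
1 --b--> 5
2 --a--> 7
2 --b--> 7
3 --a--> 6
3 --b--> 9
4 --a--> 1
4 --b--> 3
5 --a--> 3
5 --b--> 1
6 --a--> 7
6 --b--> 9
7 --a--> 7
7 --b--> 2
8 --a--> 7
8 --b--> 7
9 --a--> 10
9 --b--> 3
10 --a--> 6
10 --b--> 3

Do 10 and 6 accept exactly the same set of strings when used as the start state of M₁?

Reachable states from the start: {1,2,3,4,5,6,7,9,10}. Unreachable: {8} — drop them.
P0 = {1,2,4,5,6,9,10} | {3,7}.
Refine {1,2,4,5,6,9,10} on symbol a: members go to different blocks, giving {1,4,9,10} and {2,5,6}.
On input a, block {1,4,9,10} splits into {1,4,9} and {10}.
Split {1,4,9} by δ(·,a) → {1,4} and {9}.
Refine {1,4} on symbol b: members go to different blocks, giving {1} and {4}.
Split {3,7} by δ(·,a) → {3} and {7}.
Refine {2,5,6} on symbol a: members go to different blocks, giving {2,6} and {5}.
On input b, block {2,6} splits into {2} and {6}.
Stable partition: {1} | {3} | {2} | {10} | {9} | {4} | {7} | {5} | {6} — 9 equivalence classes.
10 and 6 end up in different blocks, so they are distinguishable. For instance, the string 'a' is accepted from only 10.

No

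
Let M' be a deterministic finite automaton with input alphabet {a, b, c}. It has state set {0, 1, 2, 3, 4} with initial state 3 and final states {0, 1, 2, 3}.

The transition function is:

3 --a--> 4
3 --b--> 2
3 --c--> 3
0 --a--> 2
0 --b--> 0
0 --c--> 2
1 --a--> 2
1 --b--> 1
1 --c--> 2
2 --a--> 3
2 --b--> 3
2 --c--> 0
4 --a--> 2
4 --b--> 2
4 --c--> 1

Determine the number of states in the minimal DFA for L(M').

Every state is reachable, so we keep all 5.
Initial partition by acceptance: {0,1,2,3} | {4}.
Split {0,1,2,3} by δ(·,a) → {0,1,2} and {3}.
Refine {0,1,2} on symbol a: members go to different blocks, giving {0,1} and {2}.
The partition is now stable with 4 blocks: {0,1} | {4} | {3} | {2}.

4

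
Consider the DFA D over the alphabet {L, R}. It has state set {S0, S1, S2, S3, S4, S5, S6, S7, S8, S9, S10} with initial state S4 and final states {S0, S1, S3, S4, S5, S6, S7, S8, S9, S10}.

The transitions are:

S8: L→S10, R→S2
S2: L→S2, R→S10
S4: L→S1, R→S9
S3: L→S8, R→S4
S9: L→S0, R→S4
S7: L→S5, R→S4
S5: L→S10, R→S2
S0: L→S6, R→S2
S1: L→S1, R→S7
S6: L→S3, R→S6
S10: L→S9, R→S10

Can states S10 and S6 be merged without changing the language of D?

Yes

All states are reachable from the start state.
Initial partition by acceptance: {S0,S1,S3,S4,S5,S6,S7,S8,S9,S10} | {S2}.
Split {S0,S1,S3,S4,S5,S6,S7,S8,S9,S10} by δ(·,R) → {S1,S3,S4,S6,S7,S9,S10} and {S0,S5,S8}.
Split {S1,S3,S4,S6,S7,S9,S10} by δ(·,L) → {S1,S4,S6,S10} and {S3,S7,S9}.
Split {S1,S4,S6,S10} by δ(·,L) → {S1,S4} and {S6,S10}.
The partition is now stable with 5 blocks: {S1,S4} | {S2} | {S0,S5,S8} | {S3,S7,S9} | {S6,S10}.
S10 and S6 lie in the same block of the stable partition, so they are equivalent — no string distinguishes them.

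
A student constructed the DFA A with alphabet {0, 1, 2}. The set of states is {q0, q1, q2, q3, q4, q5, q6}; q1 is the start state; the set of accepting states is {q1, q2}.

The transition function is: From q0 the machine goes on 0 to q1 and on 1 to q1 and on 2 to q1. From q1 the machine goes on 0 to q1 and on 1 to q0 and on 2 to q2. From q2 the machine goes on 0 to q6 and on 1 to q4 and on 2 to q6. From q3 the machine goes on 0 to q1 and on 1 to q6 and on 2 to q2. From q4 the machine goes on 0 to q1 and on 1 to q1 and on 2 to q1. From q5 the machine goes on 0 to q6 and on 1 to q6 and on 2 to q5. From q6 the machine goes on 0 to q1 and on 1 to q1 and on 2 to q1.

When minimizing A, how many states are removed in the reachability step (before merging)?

2

BFS from q1 reaches {q0, q1, q2, q4, q6}; the 2 state(s) q3, q5 are never visited.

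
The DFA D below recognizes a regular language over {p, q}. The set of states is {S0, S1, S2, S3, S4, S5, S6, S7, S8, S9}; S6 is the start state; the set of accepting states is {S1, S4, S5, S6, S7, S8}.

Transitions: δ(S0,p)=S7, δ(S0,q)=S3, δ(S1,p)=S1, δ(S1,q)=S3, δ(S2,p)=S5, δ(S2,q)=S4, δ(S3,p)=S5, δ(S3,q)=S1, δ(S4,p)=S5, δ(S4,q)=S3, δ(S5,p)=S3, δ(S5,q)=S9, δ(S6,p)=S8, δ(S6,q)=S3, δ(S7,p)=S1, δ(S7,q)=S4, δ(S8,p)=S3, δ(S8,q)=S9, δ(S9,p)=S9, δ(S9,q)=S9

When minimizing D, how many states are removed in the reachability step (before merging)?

BFS from S6 reaches {S1, S3, S5, S6, S8, S9}; the 4 state(s) S0, S2, S4, S7 are never visited.

4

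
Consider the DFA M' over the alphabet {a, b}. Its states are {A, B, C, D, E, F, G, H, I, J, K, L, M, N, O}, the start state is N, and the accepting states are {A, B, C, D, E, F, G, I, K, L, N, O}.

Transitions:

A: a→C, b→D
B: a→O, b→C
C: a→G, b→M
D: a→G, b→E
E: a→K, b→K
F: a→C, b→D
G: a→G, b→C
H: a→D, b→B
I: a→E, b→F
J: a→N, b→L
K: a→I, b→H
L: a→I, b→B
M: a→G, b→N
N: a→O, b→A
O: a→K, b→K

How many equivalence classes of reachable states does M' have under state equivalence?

10

States {J,L} cannot be reached from the start state, so discard them.
Start with accepting vs non-accepting: {A,B,C,D,E,F,G,I,K,N,O} | {H,M}.
Split {A,B,C,D,E,F,G,I,K,N,O} by δ(·,b) → {A,B,D,E,F,G,I,N,O} and {C,K}.
Refine {A,B,D,E,F,G,I,N,O} on symbol a: members go to different blocks, giving {B,D,G,I,N} and {A,E,F,O}.
Split {B,D,G,I,N} by δ(·,a) → {B,I,N} and {D,G}.
On input b, block {B,I,N} splits into {I,N} and {B}.
Split {H,M} by δ(·,b) → {H} and {M}.
Refine {C,K} on symbol a: members go to different blocks, giving {C} and {K}.
On input a, block {A,E,F,O} splits into {A,F} and {E,O}.
On input b, block {D,G} splits into {D} and {G}.
No further refinement is possible. Final partition (10 blocks): {I,N} | {H} | {C} | {A,F} | {D} | {B} | {M} | {K} | {E,O} | {G}.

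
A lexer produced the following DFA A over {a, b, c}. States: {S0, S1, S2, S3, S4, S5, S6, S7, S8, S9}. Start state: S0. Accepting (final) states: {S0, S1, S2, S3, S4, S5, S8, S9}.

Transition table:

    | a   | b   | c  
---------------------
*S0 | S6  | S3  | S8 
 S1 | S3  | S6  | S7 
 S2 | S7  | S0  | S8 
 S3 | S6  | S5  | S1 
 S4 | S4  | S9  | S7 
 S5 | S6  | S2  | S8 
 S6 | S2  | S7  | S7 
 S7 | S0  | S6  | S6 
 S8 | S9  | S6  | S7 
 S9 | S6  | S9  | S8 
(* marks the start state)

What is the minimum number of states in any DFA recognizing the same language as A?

3

Reachable states from the start: {S0,S1,S2,S3,S5,S6,S7,S8,S9}. Unreachable: {S4} — drop them.
Start with accepting vs non-accepting: {S0,S1,S2,S3,S5,S8,S9} | {S6,S7}.
Split {S0,S1,S2,S3,S5,S8,S9} by δ(·,a) → {S0,S2,S3,S5,S9} and {S1,S8}.
The partition is now stable with 3 blocks: {S0,S2,S3,S5,S9} | {S6,S7} | {S1,S8}.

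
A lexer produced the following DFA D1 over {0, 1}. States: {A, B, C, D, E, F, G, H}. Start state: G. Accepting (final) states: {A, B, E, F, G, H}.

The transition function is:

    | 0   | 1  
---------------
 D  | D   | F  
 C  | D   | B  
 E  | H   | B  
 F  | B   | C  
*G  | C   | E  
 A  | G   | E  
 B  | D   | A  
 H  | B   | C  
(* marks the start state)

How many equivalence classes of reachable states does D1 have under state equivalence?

P0 = {A,B,E,F,G,H} | {C,D}.
Split {A,B,E,F,G,H} by δ(·,0) → {A,E,F,H} and {B,G}.
Split {A,E,F,H} by δ(·,0) → {A,F,H} and {E}.
On input 1, block {A,F,H} splits into {F,H} and {A}.
On input 1, block {C,D} splits into {C} and {D}.
Split {B,G} by δ(·,0) → {B} and {G}.
No further refinement is possible. Final partition (7 blocks): {F,H} | {C} | {B} | {E} | {A} | {D} | {G}.

7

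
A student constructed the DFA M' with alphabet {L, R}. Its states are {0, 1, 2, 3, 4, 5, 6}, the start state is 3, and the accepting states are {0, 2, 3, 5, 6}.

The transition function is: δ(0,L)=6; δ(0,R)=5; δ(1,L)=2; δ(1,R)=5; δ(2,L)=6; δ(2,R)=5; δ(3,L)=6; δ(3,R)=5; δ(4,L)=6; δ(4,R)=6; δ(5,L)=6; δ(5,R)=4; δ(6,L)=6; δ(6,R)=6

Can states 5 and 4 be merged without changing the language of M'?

Reachable states from the start: {3,4,5,6}. Unreachable: {0,1,2} — drop them.
P0 = {3,5,6} | {4}.
Refine {3,5,6} on symbol R: members go to different blocks, giving {3,6} and {5}.
On input R, block {3,6} splits into {3} and {6}.
The partition is now stable with 4 blocks: {3} | {4} | {5} | {6}.
5 and 4 end up in different blocks, so they are distinguishable. For instance, the string 'ε' is accepted from only 5.

No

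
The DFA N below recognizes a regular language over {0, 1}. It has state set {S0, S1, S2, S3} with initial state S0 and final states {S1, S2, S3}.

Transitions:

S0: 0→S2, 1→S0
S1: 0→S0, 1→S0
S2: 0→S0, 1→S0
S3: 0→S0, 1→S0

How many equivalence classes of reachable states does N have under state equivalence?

Reachable states from the start: {S0,S2}. Unreachable: {S1,S3} — drop them.
P0 = {S2} | {S0}.
Stable partition: {S2} | {S0} — 2 equivalence classes.

2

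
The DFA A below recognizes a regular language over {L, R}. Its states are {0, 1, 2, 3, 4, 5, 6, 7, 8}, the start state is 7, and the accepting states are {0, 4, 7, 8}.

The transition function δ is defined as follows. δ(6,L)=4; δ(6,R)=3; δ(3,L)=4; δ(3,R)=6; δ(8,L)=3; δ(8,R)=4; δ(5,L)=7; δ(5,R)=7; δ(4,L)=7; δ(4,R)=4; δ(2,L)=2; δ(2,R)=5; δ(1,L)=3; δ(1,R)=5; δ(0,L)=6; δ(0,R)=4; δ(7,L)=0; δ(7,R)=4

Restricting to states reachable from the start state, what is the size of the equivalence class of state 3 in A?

2

States {1,2,5,8} cannot be reached from the start state, so discard them.
P0 = {0,4,7} | {3,6}.
Refine {0,4,7} on symbol L: members go to different blocks, giving {4,7} and {0}.
Refine {4,7} on symbol L: members go to different blocks, giving {4} and {7}.
No further refinement is possible. Final partition (4 blocks): {4} | {3,6} | {0} | {7}.
The equivalence class containing 3 is {3,6}, of size 2.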